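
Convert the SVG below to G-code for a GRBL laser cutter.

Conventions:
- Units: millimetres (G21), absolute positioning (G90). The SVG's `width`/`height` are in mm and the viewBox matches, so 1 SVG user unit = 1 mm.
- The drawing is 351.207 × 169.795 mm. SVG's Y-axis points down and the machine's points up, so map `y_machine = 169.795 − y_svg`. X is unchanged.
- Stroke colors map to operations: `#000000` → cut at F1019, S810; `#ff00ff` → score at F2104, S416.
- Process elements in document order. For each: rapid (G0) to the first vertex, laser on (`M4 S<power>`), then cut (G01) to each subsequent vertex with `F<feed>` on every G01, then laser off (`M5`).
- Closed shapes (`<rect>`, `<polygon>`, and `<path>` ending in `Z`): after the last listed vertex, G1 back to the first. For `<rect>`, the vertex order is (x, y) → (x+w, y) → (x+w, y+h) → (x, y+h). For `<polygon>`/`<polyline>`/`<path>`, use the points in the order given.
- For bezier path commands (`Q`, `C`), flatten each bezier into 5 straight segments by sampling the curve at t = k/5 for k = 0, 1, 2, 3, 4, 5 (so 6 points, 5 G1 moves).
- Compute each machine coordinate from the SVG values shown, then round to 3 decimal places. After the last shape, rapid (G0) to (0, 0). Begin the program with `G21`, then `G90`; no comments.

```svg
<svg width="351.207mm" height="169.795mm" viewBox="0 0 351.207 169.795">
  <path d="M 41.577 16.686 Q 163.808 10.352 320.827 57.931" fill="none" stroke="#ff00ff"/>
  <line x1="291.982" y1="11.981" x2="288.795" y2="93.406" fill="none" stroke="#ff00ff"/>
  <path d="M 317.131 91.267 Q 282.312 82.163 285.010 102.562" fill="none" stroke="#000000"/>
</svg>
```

viewBox `0 0 351.207 169.795` with mm width/height → 1 unit = 1 mm. Flip: y_m = 169.795 − y_svg.

**Shape 1** — `<path>` quadratic bezier, stroke `#ff00ff` → score (S416, F2104). Control points (SVG): P0=(41.577,16.686), P1=(163.808,10.352), P2=(320.827,57.931); sampled at t=k/5. Machine vertices: (41.577,153.109) → (91.861,153.486) → (144.928,149.550) → (200.778,141.301) → (259.411,128.739) → (320.827,111.864). Open path.

**Shape 2** — `<line>` line segment, stroke `#ff00ff` → score (S416, F2104). Machine vertices: (291.982,157.814) → (288.795,76.389). Open path.

**Shape 3** — `<path>` quadratic bezier, stroke `#000000` → cut (S810, F1019). Control points (SVG): P0=(317.131,91.267), P1=(282.312,82.163), P2=(285.010,102.562); sampled at t=k/5. Machine vertices: (317.131,78.528) → (304.704,80.989) → (295.279,81.091) → (288.854,78.832) → (285.431,74.212) → (285.010,67.233). Open path.

G21
G90
G0 X41.577 Y153.109
M4 S416
G01 X91.861 Y153.486 F2104
G01 X144.928 Y149.550 F2104
G01 X200.778 Y141.301 F2104
G01 X259.411 Y128.739 F2104
G01 X320.827 Y111.864 F2104
M5
G0 X291.982 Y157.814
M4 S416
G01 X288.795 Y76.389 F2104
M5
G0 X317.131 Y78.528
M4 S810
G01 X304.704 Y80.989 F1019
G01 X295.279 Y81.091 F1019
G01 X288.854 Y78.832 F1019
G01 X285.431 Y74.212 F1019
G01 X285.010 Y67.233 F1019
M5
G0 X0.000 Y0.000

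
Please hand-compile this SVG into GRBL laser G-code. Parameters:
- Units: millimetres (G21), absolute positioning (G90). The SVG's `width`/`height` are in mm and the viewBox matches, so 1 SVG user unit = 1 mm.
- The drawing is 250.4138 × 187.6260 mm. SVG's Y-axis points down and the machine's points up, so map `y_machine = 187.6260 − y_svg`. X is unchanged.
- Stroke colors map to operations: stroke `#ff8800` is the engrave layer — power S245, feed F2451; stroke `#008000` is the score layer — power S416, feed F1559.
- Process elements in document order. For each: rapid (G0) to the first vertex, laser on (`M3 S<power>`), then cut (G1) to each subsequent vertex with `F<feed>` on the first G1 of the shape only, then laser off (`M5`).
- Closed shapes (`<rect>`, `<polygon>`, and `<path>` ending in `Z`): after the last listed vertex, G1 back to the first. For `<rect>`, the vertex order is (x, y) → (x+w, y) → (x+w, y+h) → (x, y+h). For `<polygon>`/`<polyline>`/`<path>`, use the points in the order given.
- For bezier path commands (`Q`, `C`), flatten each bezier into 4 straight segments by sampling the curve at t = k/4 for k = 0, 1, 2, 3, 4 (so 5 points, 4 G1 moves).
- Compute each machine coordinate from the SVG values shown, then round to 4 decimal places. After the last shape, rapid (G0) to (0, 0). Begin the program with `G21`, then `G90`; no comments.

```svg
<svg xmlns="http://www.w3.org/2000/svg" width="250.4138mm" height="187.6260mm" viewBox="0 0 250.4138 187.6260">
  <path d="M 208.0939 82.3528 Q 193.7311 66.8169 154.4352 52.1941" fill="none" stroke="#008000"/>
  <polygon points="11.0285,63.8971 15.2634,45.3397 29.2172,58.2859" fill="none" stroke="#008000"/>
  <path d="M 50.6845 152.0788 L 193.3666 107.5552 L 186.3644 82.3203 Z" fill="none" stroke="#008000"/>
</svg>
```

G21
G90
G0 X208.0939 Y105.2732
M3 S416
G1 X199.3542 Y112.9841 F1559
G1 X187.4978 Y120.5808
G1 X172.5248 Y128.0634
G1 X154.4352 Y135.4319
M5
G0 X11.0285 Y123.7289
M3 S416
G1 X15.2634 Y142.2863 F1559
G1 X29.2172 Y129.3401
G1 X11.0285 Y123.7289
M5
G0 X50.6845 Y35.5472
M3 S416
G1 X193.3666 Y80.0708 F1559
G1 X186.3644 Y105.3057
G1 X50.6845 Y35.5472
M5
G0 X0.0000 Y0.0000

1 u = 1 mm; y_m = 187.6260 − y.

[1] `<path>` quadratic bezier, #008000→score S416 F1559: (208.0939,105.2732) → (199.3542,112.9841) → (187.4978,120.5808) → (172.5248,128.0634) → (154.4352,135.4319)

[2] `<polygon>` regular polygon, #008000→score S416 F1559: (11.0285,123.7289) → (15.2634,142.2863) → (29.2172,129.3401) → (11.0285,123.7289) (closed)

[3] `<path>` closed polygon, #008000→score S416 F1559: (50.6845,35.5472) → (193.3666,80.0708) → (186.3644,105.3057) → (50.6845,35.5472) (closed)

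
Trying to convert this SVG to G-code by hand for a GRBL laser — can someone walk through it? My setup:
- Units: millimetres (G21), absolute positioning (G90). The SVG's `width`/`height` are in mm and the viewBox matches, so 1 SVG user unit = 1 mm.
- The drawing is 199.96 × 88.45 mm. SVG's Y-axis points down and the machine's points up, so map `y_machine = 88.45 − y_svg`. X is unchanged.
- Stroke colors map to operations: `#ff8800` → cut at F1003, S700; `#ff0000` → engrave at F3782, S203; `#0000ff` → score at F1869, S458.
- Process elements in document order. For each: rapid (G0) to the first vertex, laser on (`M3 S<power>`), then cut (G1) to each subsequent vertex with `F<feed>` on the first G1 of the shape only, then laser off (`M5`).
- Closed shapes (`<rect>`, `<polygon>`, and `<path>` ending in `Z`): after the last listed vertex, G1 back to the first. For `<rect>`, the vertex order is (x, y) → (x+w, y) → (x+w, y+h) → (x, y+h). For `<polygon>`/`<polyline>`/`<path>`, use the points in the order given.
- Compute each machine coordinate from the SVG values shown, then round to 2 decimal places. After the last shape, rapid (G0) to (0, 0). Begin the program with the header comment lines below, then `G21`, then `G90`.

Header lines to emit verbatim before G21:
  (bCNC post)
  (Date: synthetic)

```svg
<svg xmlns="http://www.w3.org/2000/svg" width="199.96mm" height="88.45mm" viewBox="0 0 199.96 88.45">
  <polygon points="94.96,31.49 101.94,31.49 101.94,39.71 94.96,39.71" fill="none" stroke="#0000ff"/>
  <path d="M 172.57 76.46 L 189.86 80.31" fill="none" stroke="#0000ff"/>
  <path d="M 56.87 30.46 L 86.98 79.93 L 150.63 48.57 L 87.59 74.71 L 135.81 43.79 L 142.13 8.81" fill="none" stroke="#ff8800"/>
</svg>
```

(bCNC post)
(Date: synthetic)
G21
G90
G0 X94.96 Y56.96
M3 S458
G1 X101.94 Y56.96 F1869
G1 X101.94 Y48.74
G1 X94.96 Y48.74
G1 X94.96 Y56.96
M5
G0 X172.57 Y11.99
M3 S458
G1 X189.86 Y8.14 F1869
M5
G0 X56.87 Y57.99
M3 S700
G1 X86.98 Y8.52 F1003
G1 X150.63 Y39.88
G1 X87.59 Y13.74
G1 X135.81 Y44.66
G1 X142.13 Y79.64
M5
G0 X0.00 Y0.00

Since the viewBox matches the mm dimensions, user units are millimetres directly. The only transform is the Y-flip y_m = 88.45 − y_svg.

Shape 1 is a rectangle drawn with `<polygon>`. Its stroke #0000ff means score at S458, F1869. After flipping Y the toolpath is (94.96,56.96) → (101.94,56.96) → (101.94,48.74) → (94.96,48.74) → (94.96,56.96), returning to the start.

Shape 2 is a line segment drawn with `<path>`. Its stroke #0000ff means score at S458, F1869. After flipping Y the toolpath is (172.57,11.99) → (189.86,8.14).

Shape 3 is a open polyline drawn with `<path>`. Its stroke #ff8800 means cut at S700, F1003. After flipping Y the toolpath is (56.87,57.99) → (86.98,8.52) → (150.63,39.88) → (87.59,13.74) → (135.81,44.66) → (142.13,79.64).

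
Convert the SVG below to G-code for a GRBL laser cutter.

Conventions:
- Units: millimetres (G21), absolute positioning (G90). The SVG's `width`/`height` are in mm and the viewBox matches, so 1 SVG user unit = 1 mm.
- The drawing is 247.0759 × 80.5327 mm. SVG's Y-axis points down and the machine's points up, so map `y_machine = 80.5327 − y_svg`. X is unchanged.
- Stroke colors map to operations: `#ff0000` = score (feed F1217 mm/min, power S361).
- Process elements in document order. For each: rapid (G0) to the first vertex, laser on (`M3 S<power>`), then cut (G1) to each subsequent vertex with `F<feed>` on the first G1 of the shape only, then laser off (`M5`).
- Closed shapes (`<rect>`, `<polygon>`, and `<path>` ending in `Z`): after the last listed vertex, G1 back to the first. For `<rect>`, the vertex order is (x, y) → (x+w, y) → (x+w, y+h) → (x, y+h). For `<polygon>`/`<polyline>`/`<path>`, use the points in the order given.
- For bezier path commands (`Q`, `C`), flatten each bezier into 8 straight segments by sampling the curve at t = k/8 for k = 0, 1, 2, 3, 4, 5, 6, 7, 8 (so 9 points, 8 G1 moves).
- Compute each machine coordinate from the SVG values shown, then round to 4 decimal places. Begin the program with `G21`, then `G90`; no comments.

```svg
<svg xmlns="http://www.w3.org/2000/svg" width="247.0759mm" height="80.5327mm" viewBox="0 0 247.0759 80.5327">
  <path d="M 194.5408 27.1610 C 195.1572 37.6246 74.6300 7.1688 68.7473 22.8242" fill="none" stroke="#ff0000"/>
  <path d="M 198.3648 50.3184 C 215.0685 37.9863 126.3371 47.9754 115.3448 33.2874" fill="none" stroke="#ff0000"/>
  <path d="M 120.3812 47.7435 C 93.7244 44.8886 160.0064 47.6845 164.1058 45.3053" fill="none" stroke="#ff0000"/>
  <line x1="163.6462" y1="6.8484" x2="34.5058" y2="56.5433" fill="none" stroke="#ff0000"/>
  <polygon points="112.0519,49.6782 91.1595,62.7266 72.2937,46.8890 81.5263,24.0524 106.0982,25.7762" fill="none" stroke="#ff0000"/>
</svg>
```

viewBox `0 0 247.0759 80.5327` with mm width/height → 1 unit = 1 mm. Flip: y_m = 80.5327 − y_svg.

**Shape 1** — `<path>` cubic bezier, stroke `#ff0000` → score (S361, F1217). Control points (SVG): P0=(194.5408,27.1610), P1=(195.1572,37.6246), P2=(74.6300,7.1688), P3=(68.7473,22.8242); sampled at t=k/8. Machine vertices: (194.5408,53.3717) → (189.5539,51.1960) → (175.9729,51.8365) → (156.5609,54.2735) → (134.0812,57.4870) → (111.2968,60.4572) → (90.9710,62.1641) → (75.8667,61.5878) → (68.7473,57.7085). Open path.

**Shape 2** — `<path>` cubic bezier, stroke `#ff0000` → score (S361, F1217). Control points (SVG): P0=(198.3648,50.3184), P1=(215.0685,37.9863), P2=(126.3371,47.9754), P3=(115.3448,33.2874); sampled at t=k/8. Machine vertices: (198.3648,30.2143) → (200.0442,33.8843) → (193.9856,36.0125) → (182.3356,37.1496) → (167.2408,37.8463) → (150.8477,38.6535) → (135.3030,40.1219) → (122.7532,42.8022) → (115.3448,47.2453). Open path.

**Shape 3** — `<path>` cubic bezier, stroke `#ff0000` → score (S361, F1217). Control points (SVG): P0=(120.3812,47.7435), P1=(93.7244,44.8886), P2=(160.0064,47.6845), P3=(164.1058,45.3053); sampled at t=k/8. Machine vertices: (120.3812,32.7892) → (114.4384,33.6161) → (115.3909,34.0400) → (121.4206,34.1879) → (130.7099,34.1867) → (141.4409,34.1631) → (151.7958,34.2442) → (159.9567,34.5566) → (164.1058,35.2274). Open path.

**Shape 4** — `<line>` line segment, stroke `#ff0000` → score (S361, F1217). Machine vertices: (163.6462,73.6843) → (34.5058,23.9894). Open path.

**Shape 5** — `<polygon>` regular polygon, stroke `#ff0000` → score (S361, F1217). Machine vertices: (112.0519,30.8545) → (91.1595,17.8061) → (72.2937,33.6437) → (81.5263,56.4803) → (106.0982,54.7565) → (112.0519,30.8545). Closed: final G1 returns to the first vertex.

G21
G90
G0 X194.5408 Y53.3717
M3 S361
G1 X189.5539 Y51.1960 F1217
G1 X175.9729 Y51.8365
G1 X156.5609 Y54.2735
G1 X134.0812 Y57.4870
G1 X111.2968 Y60.4572
G1 X90.9710 Y62.1641
G1 X75.8667 Y61.5878
G1 X68.7473 Y57.7085
M5
G0 X198.3648 Y30.2143
M3 S361
G1 X200.0442 Y33.8843 F1217
G1 X193.9856 Y36.0125
G1 X182.3356 Y37.1496
G1 X167.2408 Y37.8463
G1 X150.8477 Y38.6535
G1 X135.3030 Y40.1219
G1 X122.7532 Y42.8022
G1 X115.3448 Y47.2453
M5
G0 X120.3812 Y32.7892
M3 S361
G1 X114.4384 Y33.6161 F1217
G1 X115.3909 Y34.0400
G1 X121.4206 Y34.1879
G1 X130.7099 Y34.1867
G1 X141.4409 Y34.1631
G1 X151.7958 Y34.2442
G1 X159.9567 Y34.5566
G1 X164.1058 Y35.2274
M5
G0 X163.6462 Y73.6843
M3 S361
G1 X34.5058 Y23.9894 F1217
M5
G0 X112.0519 Y30.8545
M3 S361
G1 X91.1595 Y17.8061 F1217
G1 X72.2937 Y33.6437
G1 X81.5263 Y56.4803
G1 X106.0982 Y54.7565
G1 X112.0519 Y30.8545
M5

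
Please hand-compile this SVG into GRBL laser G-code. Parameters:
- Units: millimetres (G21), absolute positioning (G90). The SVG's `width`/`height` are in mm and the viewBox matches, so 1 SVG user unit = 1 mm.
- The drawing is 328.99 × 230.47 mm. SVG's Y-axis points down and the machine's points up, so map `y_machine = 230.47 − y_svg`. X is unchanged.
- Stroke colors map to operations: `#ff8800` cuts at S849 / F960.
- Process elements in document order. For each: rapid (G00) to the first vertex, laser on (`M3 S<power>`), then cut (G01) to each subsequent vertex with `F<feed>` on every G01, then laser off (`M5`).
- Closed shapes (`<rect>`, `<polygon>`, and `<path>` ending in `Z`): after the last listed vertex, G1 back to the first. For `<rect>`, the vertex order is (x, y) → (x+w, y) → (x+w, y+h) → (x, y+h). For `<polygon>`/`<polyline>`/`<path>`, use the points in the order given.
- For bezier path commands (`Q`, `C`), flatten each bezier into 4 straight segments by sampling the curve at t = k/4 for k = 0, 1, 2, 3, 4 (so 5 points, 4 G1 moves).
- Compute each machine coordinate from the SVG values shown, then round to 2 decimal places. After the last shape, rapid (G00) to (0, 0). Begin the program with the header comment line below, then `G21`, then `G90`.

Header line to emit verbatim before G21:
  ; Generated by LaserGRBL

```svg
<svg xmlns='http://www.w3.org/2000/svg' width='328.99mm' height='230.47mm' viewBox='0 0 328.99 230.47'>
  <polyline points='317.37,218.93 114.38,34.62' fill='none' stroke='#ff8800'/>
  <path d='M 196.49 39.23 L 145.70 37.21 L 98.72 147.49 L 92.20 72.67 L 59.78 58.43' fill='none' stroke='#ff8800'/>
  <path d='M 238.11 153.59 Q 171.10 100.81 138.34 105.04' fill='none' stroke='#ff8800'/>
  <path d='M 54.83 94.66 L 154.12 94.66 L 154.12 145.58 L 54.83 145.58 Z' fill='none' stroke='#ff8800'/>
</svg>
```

Since the viewBox matches the mm dimensions, user units are millimetres directly. The only transform is the Y-flip y_m = 230.47 − y_svg.

Shape 1 is a line segment drawn with `<polyline>`. Its stroke #ff8800 means cut at S849, F960. After flipping Y the toolpath is (317.37,11.54) → (114.38,195.85).

Shape 2 is a open polyline drawn with `<path>`. Its stroke #ff8800 means cut at S849, F960. After flipping Y the toolpath is (196.49,191.24) → (145.70,193.26) → (98.72,82.98) → (92.20,157.80) → (59.78,172.04).

Shape 3 is a quadratic bezier drawn with `<path>`. Its stroke #ff8800 means cut at S849, F960. After flipping Y the toolpath is (238.11,76.88) → (206.75,99.71) → (179.66,115.41) → (156.86,123.98) → (138.34,125.43).

Shape 4 is a rectangle drawn with `<path>`. Its stroke #ff8800 means cut at S849, F960. After flipping Y the toolpath is (54.83,135.81) → (154.12,135.81) → (154.12,84.89) → (54.83,84.89) → (54.83,135.81), returning to the start.

; Generated by LaserGRBL
G21
G90
G00 X317.37 Y11.54
M3 S849
G01 X114.38 Y195.85 F960
M5
G00 X196.49 Y191.24
M3 S849
G01 X145.70 Y193.26 F960
G01 X98.72 Y82.98 F960
G01 X92.20 Y157.80 F960
G01 X59.78 Y172.04 F960
M5
G00 X238.11 Y76.88
M3 S849
G01 X206.75 Y99.71 F960
G01 X179.66 Y115.41 F960
G01 X156.86 Y123.98 F960
G01 X138.34 Y125.43 F960
M5
G00 X54.83 Y135.81
M3 S849
G01 X154.12 Y135.81 F960
G01 X154.12 Y84.89 F960
G01 X54.83 Y84.89 F960
G01 X54.83 Y135.81 F960
M5
G00 X0.00 Y0.00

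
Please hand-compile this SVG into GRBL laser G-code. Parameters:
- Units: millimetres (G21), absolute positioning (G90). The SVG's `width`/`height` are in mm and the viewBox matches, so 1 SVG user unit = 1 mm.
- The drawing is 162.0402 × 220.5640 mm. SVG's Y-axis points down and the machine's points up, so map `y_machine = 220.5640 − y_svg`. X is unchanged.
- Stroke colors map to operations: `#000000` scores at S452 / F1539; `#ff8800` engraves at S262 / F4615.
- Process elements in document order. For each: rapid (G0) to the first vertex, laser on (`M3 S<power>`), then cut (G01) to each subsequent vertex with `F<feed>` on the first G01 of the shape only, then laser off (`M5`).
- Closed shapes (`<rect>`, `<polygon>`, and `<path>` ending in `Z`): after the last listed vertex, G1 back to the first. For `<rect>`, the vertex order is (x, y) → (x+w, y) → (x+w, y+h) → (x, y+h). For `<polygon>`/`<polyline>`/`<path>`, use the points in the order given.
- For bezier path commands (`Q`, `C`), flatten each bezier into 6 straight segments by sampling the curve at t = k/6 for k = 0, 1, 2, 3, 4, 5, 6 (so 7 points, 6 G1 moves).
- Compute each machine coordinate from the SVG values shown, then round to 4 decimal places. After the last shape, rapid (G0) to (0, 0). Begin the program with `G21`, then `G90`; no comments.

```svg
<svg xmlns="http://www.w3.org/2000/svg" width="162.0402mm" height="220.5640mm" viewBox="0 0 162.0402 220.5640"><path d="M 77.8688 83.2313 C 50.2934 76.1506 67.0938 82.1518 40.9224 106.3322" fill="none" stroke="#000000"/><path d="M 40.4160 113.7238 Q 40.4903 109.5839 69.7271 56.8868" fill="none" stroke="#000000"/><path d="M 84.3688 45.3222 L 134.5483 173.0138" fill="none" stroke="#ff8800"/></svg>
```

G21
G90
G0 X77.8688 Y137.3327
M3 S452
G01 X67.3747 Y139.7593 F1539
G01 X61.8502 Y139.8640
G01 X58.8691 Y137.5052
G01 X56.0050 Y132.5413
G01 X50.8315 Y124.8307
G01 X40.9224 Y114.2318
M5
G0 X40.4160 Y106.8402
M3 S452
G01 X41.2508 Y109.5690 F1539
G01 X43.7058 Y114.9954
G01 X47.7809 Y123.1194
G01 X53.4762 Y133.9410
G01 X60.7916 Y147.4603
G01 X69.7271 Y163.6772
M5
G0 X84.3688 Y175.2418
M3 S262
G01 X134.5483 Y47.5502 F4615
M5
G0 X0.0000 Y0.0000

viewBox `0 0 162.0402 220.5640` with mm width/height → 1 unit = 1 mm. Flip: y_m = 220.5640 − y_svg.

**Shape 1** — `<path>` cubic bezier, stroke `#000000` → score (S452, F1539). Control points (SVG): P0=(77.8688,83.2313), P1=(50.2934,76.1506), P2=(67.0938,82.1518), P3=(40.9224,106.3322); sampled at t=k/6. Machine vertices: (77.8688,137.3327) → (67.3747,139.7593) → (61.8502,139.8640) → (58.8691,137.5052) → (56.0050,132.5413) → (50.8315,124.8307) → (40.9224,114.2318). Open path.

**Shape 2** — `<path>` quadratic bezier, stroke `#000000` → score (S452, F1539). Control points (SVG): P0=(40.4160,113.7238), P1=(40.4903,109.5839), P2=(69.7271,56.8868); sampled at t=k/6. Machine vertices: (40.4160,106.8402) → (41.2508,109.5690) → (43.7058,114.9954) → (47.7809,123.1194) → (53.4762,133.9410) → (60.7916,147.4603) → (69.7271,163.6772). Open path.

**Shape 3** — `<path>` line segment, stroke `#ff8800` → engrave (S262, F4615). Machine vertices: (84.3688,175.2418) → (134.5483,47.5502). Open path.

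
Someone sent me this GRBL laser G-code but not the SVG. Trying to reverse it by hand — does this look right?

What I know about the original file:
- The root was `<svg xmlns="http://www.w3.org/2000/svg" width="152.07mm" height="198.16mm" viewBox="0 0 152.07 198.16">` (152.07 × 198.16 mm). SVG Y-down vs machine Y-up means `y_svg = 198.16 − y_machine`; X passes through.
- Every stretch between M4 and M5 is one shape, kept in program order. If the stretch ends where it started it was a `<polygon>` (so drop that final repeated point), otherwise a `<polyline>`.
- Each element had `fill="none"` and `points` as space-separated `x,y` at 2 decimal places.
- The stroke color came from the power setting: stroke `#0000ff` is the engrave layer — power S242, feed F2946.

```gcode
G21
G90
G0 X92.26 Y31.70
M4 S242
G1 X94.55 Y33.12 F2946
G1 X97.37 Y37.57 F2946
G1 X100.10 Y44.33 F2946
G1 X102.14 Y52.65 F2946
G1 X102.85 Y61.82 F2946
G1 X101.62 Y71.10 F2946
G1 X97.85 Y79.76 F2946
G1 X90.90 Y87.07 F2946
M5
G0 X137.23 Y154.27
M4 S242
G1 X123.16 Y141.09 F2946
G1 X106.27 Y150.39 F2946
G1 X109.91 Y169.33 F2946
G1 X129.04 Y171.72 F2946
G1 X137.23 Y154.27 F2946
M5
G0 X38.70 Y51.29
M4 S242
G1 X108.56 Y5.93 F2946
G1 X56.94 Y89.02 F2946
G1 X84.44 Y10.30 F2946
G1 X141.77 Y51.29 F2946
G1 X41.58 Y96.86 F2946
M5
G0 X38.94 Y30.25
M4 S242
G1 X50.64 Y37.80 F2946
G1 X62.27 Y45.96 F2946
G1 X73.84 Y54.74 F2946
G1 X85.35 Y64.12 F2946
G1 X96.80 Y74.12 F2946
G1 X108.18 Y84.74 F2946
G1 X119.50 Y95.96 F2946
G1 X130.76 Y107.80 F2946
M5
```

Machine Y-up, SVG Y-down with viewBox height 198.16, so y_svg = 198.16 − y_machine; X carries over. Every run uses S242, so all elements get stroke `#0000ff` (engrave).

Run 1: The run is open, so emit a `<polyline>` with points (Y-flipped): 92.26,166.46 94.55,165.04 97.37,160.59 100.10,153.83 102.14,145.51 102.85,136.34 101.62,127.06 97.85,118.40 90.90,111.09.

Run 2: The run returns to its start, so emit a `<polygon>` with points (Y-flipped): 137.23,43.89 123.16,57.07 106.27,47.77 109.91,28.83 129.04,26.44.

Run 3: The run is open, so emit a `<polyline>` with points (Y-flipped): 38.70,146.87 108.56,192.23 56.94,109.14 84.44,187.86 141.77,146.87 41.58,101.30.

Run 4: The run is open, so emit a `<polyline>` with points (Y-flipped): 38.94,167.91 50.64,160.36 62.27,152.20 73.84,143.42 85.35,134.04 96.80,124.04 108.18,113.42 119.50,102.20 130.76,90.36.

<svg xmlns="http://www.w3.org/2000/svg" width="152.07mm" height="198.16mm" viewBox="0 0 152.07 198.16">
  <polyline points="92.26,166.46 94.55,165.04 97.37,160.59 100.10,153.83 102.14,145.51 102.85,136.34 101.62,127.06 97.85,118.40 90.90,111.09" fill="none" stroke="#0000ff"/>
  <polygon points="137.23,43.89 123.16,57.07 106.27,47.77 109.91,28.83 129.04,26.44" fill="none" stroke="#0000ff"/>
  <polyline points="38.70,146.87 108.56,192.23 56.94,109.14 84.44,187.86 141.77,146.87 41.58,101.30" fill="none" stroke="#0000ff"/>
  <polyline points="38.94,167.91 50.64,160.36 62.27,152.20 73.84,143.42 85.35,134.04 96.80,124.04 108.18,113.42 119.50,102.20 130.76,90.36" fill="none" stroke="#0000ff"/>
</svg>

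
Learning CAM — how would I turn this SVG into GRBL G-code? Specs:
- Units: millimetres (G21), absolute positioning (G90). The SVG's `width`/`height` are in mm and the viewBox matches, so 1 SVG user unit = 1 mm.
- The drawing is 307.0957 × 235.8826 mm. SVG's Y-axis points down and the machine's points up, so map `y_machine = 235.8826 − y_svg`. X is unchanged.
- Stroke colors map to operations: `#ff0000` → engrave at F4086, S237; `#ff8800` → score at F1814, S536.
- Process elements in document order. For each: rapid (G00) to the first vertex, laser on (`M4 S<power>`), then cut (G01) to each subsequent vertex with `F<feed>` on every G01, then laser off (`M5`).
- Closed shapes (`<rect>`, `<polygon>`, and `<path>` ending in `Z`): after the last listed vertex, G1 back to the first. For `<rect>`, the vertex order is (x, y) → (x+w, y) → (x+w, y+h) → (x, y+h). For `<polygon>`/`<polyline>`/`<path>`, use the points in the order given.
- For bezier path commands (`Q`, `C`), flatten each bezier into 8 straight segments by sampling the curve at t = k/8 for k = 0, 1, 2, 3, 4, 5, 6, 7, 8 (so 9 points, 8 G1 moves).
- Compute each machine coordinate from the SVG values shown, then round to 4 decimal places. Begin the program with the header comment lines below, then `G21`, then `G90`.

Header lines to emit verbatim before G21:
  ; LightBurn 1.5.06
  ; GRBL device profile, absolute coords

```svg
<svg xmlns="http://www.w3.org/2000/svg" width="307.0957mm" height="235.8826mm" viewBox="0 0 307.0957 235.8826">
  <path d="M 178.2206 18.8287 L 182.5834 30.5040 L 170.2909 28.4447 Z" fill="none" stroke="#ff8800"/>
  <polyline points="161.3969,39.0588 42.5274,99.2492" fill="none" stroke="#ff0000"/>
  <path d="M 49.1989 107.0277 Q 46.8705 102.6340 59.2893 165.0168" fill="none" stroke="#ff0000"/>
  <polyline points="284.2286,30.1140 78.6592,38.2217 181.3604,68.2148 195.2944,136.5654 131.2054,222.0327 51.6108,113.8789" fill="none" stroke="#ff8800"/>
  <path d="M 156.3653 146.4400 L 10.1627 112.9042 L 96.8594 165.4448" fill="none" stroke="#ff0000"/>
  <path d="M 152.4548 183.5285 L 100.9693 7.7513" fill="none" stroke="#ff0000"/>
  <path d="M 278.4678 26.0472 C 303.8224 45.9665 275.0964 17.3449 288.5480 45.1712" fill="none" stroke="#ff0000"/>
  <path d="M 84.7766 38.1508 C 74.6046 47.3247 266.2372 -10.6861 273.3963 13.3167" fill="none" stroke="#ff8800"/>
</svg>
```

viewBox `0 0 307.0957 235.8826` with mm width/height → 1 unit = 1 mm. Flip: y_m = 235.8826 − y_svg.

**Shape 1** — `<path>` regular polygon, stroke `#ff8800` → score (S536, F1814). Machine vertices: (178.2206,217.0539) → (182.5834,205.3786) → (170.2909,207.4379) → (178.2206,217.0539). Closed: final G1 returns to the first vertex.

**Shape 2** — `<polyline>` line segment, stroke `#ff0000` → engrave (S237, F4086). Machine vertices: (161.3969,196.8238) → (42.5274,136.6334). Open path.

**Shape 3** — `<path>` quadratic bezier, stroke `#ff0000` → engrave (S237, F4086). Control points (SVG): P0=(49.1989,107.0277), P1=(46.8705,102.6340), P2=(59.2893,165.0168); sampled at t=k/8. Machine vertices: (49.1989,128.8549) → (48.8472,128.9099) → (48.9564,126.8782) → (49.5264,122.7597) → (50.5573,116.5545) → (52.0490,108.2625) → (54.0016,97.8837) → (56.4150,85.4181) → (59.2893,70.8658). Open path.

**Shape 4** — `<polyline>` open polyline, stroke `#ff8800` → score (S536, F1814). Machine vertices: (284.2286,205.7686) → (78.6592,197.6609) → (181.3604,167.6678) → (195.2944,99.3172) → (131.2054,13.8499) → (51.6108,122.0037). Open path.

**Shape 5** — `<path>` open polyline, stroke `#ff0000` → engrave (S237, F4086). Machine vertices: (156.3653,89.4426) → (10.1627,122.9784) → (96.8594,70.4378). Open path.

**Shape 6** — `<path>` line segment, stroke `#ff0000` → engrave (S237, F4086). Machine vertices: (152.4548,52.3541) → (100.9693,228.1313). Open path.

**Shape 7** — `<path>` cubic bezier, stroke `#ff0000` → engrave (S237, F4086). Control points (SVG): P0=(278.4678,26.0472), P1=(303.8224,45.9665), P2=(275.0964,17.3449), P3=(288.5480,45.1712); sampled at t=k/8. Machine vertices: (278.4678,209.8354) → (285.6288,204.4360) → (288.8477,202.3569) → (289.2526,202.3679) → (287.9715,203.2385) → (286.1325,203.7385) → (284.8636,202.6376) → (285.2927,198.7053) → (288.5480,190.7114). Open path.

**Shape 8** — `<path>` cubic bezier, stroke `#ff8800` → score (S536, F1814). Control points (SVG): P0=(84.7766,38.1508), P1=(74.6046,47.3247), P2=(266.2372,-10.6861), P3=(273.3963,13.3167); sampled at t=k/8. Machine vertices: (84.7766,197.7318) → (89.6672,197.1495) → (108.9504,201.1173) → (138.0993,207.8868) → (172.5873,215.7097) → (207.8877,222.8374) → (239.4738,227.5217) → (262.8189,228.0140) → (273.3963,222.5659). Open path.

; LightBurn 1.5.06
; GRBL device profile, absolute coords
G21
G90
G00 X178.2206 Y217.0539
M4 S536
G01 X182.5834 Y205.3786 F1814
G01 X170.2909 Y207.4379 F1814
G01 X178.2206 Y217.0539 F1814
M5
G00 X161.3969 Y196.8238
M4 S237
G01 X42.5274 Y136.6334 F4086
M5
G00 X49.1989 Y128.8549
M4 S237
G01 X48.8472 Y128.9099 F4086
G01 X48.9564 Y126.8782 F4086
G01 X49.5264 Y122.7597 F4086
G01 X50.5573 Y116.5545 F4086
G01 X52.0490 Y108.2625 F4086
G01 X54.0016 Y97.8837 F4086
G01 X56.4150 Y85.4181 F4086
G01 X59.2893 Y70.8658 F4086
M5
G00 X284.2286 Y205.7686
M4 S536
G01 X78.6592 Y197.6609 F1814
G01 X181.3604 Y167.6678 F1814
G01 X195.2944 Y99.3172 F1814
G01 X131.2054 Y13.8499 F1814
G01 X51.6108 Y122.0037 F1814
M5
G00 X156.3653 Y89.4426
M4 S237
G01 X10.1627 Y122.9784 F4086
G01 X96.8594 Y70.4378 F4086
M5
G00 X152.4548 Y52.3541
M4 S237
G01 X100.9693 Y228.1313 F4086
M5
G00 X278.4678 Y209.8354
M4 S237
G01 X285.6288 Y204.4360 F4086
G01 X288.8477 Y202.3569 F4086
G01 X289.2526 Y202.3679 F4086
G01 X287.9715 Y203.2385 F4086
G01 X286.1325 Y203.7385 F4086
G01 X284.8636 Y202.6376 F4086
G01 X285.2927 Y198.7053 F4086
G01 X288.5480 Y190.7114 F4086
M5
G00 X84.7766 Y197.7318
M4 S536
G01 X89.6672 Y197.1495 F1814
G01 X108.9504 Y201.1173 F1814
G01 X138.0993 Y207.8868 F1814
G01 X172.5873 Y215.7097 F1814
G01 X207.8877 Y222.8374 F1814
G01 X239.4738 Y227.5217 F1814
G01 X262.8189 Y228.0140 F1814
G01 X273.3963 Y222.5659 F1814
M5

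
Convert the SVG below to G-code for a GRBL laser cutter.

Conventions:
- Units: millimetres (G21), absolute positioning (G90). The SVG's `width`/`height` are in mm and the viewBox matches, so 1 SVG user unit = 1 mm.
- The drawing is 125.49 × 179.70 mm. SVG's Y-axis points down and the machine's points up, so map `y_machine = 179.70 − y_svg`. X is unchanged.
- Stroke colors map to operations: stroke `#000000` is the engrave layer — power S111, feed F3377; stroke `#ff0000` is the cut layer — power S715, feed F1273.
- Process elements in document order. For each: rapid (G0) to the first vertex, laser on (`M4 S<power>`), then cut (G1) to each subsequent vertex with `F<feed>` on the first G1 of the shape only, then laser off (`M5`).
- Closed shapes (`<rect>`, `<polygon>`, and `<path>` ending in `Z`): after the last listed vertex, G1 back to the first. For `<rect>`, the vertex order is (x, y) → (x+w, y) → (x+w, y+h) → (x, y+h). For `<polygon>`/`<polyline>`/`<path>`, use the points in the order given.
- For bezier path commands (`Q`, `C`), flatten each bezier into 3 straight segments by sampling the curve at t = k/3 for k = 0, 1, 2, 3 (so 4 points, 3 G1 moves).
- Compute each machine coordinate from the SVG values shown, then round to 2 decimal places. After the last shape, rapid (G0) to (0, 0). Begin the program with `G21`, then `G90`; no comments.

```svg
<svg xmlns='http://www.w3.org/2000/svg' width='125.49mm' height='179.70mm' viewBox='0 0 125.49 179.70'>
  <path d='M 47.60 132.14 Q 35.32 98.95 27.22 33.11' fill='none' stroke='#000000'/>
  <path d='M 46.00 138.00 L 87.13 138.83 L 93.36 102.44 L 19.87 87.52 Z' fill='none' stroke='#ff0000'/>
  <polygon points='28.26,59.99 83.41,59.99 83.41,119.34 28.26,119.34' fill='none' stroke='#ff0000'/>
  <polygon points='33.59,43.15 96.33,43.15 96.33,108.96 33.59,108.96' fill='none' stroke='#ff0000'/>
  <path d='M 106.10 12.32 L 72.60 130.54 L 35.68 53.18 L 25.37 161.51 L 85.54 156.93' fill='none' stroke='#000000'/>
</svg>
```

Since the viewBox matches the mm dimensions, user units are millimetres directly. The only transform is the Y-flip y_m = 179.70 − y_svg.

Shape 1 is a quadratic bezier drawn with `<path>`. Its stroke #000000 means engrave at S111, F3377. After flipping Y the toolpath is (47.60,47.56) → (39.88,73.31) → (33.08,106.32) → (27.22,146.59).

Shape 2 is a closed polygon drawn with `<path>`. Its stroke #ff0000 means cut at S715, F1273. After flipping Y the toolpath is (46.00,41.70) → (87.13,40.87) → (93.36,77.26) → (19.87,92.18) → (46.00,41.70), returning to the start.

Shape 3 is a rectangle drawn with `<polygon>`. Its stroke #ff0000 means cut at S715, F1273. After flipping Y the toolpath is (28.26,119.71) → (83.41,119.71) → (83.41,60.36) → (28.26,60.36) → (28.26,119.71), returning to the start.

Shape 4 is a rectangle drawn with `<polygon>`. Its stroke #ff0000 means cut at S715, F1273. After flipping Y the toolpath is (33.59,136.55) → (96.33,136.55) → (96.33,70.74) → (33.59,70.74) → (33.59,136.55), returning to the start.

Shape 5 is a open polyline drawn with `<path>`. Its stroke #000000 means engrave at S111, F3377. After flipping Y the toolpath is (106.10,167.38) → (72.60,49.16) → (35.68,126.52) → (25.37,18.19) → (85.54,22.77).

G21
G90
G0 X47.60 Y47.56
M4 S111
G1 X39.88 Y73.31 F3377
G1 X33.08 Y106.32
G1 X27.22 Y146.59
M5
G0 X46.00 Y41.70
M4 S715
G1 X87.13 Y40.87 F1273
G1 X93.36 Y77.26
G1 X19.87 Y92.18
G1 X46.00 Y41.70
M5
G0 X28.26 Y119.71
M4 S715
G1 X83.41 Y119.71 F1273
G1 X83.41 Y60.36
G1 X28.26 Y60.36
G1 X28.26 Y119.71
M5
G0 X33.59 Y136.55
M4 S715
G1 X96.33 Y136.55 F1273
G1 X96.33 Y70.74
G1 X33.59 Y70.74
G1 X33.59 Y136.55
M5
G0 X106.10 Y167.38
M4 S111
G1 X72.60 Y49.16 F3377
G1 X35.68 Y126.52
G1 X25.37 Y18.19
G1 X85.54 Y22.77
M5
G0 X0.00 Y0.00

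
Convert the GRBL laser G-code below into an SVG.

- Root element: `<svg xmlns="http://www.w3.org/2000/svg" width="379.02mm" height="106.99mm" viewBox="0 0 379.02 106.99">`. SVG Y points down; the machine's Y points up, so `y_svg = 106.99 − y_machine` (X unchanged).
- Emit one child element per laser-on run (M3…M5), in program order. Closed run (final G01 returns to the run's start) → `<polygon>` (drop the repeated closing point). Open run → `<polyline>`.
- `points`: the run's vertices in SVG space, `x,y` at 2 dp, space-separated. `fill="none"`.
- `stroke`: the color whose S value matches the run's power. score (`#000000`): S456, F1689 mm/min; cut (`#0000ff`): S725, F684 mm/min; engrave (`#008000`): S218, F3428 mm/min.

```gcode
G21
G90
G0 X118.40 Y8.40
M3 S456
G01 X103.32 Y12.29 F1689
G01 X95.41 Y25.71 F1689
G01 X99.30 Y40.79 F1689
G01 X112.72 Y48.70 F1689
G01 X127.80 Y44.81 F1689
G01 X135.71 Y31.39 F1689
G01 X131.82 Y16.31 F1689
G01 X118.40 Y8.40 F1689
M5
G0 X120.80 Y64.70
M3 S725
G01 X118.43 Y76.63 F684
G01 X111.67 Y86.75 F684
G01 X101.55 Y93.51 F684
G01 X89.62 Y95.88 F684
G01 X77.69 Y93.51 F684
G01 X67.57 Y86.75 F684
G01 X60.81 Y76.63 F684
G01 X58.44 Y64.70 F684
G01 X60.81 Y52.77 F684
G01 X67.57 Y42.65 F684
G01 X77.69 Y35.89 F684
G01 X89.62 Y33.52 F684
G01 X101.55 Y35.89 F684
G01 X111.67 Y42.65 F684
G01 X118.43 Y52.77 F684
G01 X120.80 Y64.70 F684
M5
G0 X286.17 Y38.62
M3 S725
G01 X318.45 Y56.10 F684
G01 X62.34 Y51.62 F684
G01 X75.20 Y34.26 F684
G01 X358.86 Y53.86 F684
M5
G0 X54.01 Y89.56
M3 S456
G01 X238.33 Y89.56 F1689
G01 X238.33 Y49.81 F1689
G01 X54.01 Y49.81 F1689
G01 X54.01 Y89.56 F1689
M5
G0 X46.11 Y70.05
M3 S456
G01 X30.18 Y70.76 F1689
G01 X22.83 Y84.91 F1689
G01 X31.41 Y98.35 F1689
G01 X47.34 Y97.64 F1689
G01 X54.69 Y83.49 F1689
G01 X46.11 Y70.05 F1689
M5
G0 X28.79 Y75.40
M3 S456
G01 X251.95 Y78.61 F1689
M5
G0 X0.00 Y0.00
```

y_svg = 106.99 − y_m.

[1] S456→`#000000` (score); closed run; points: 118.40,98.59 103.32,94.70 95.41,81.28 99.30,66.20 112.72,58.29 127.80,62.18 135.71,75.60 131.82,90.68

[2] S725→`#0000ff` (cut); closed run; points: 120.80,42.29 118.43,30.36 111.67,20.24 101.55,13.48 89.62,11.11 77.69,13.48 67.57,20.24 60.81,30.36 58.44,42.29 60.81,54.22 67.57,64.34 77.69,71.10 89.62,73.47 101.55,71.10 111.67,64.34 118.43,54.22

[3] S725→`#0000ff` (cut); open run; points: 286.17,68.37 318.45,50.89 62.34,55.37 75.20,72.73 358.86,53.13

[4] S456→`#000000` (score); closed run; points: 54.01,17.43 238.33,17.43 238.33,57.18 54.01,57.18

[5] S456→`#000000` (score); closed run; points: 46.11,36.94 30.18,36.23 22.83,22.08 31.41,8.64 47.34,9.35 54.69,23.50

[6] S456→`#000000` (score); open run; points: 28.79,31.59 251.95,28.38

<svg xmlns="http://www.w3.org/2000/svg" width="379.02mm" height="106.99mm" viewBox="0 0 379.02 106.99">
  <polygon points="118.40,98.59 103.32,94.70 95.41,81.28 99.30,66.20 112.72,58.29 127.80,62.18 135.71,75.60 131.82,90.68" fill="none" stroke="#000000"/>
  <polygon points="120.80,42.29 118.43,30.36 111.67,20.24 101.55,13.48 89.62,11.11 77.69,13.48 67.57,20.24 60.81,30.36 58.44,42.29 60.81,54.22 67.57,64.34 77.69,71.10 89.62,73.47 101.55,71.10 111.67,64.34 118.43,54.22" fill="none" stroke="#0000ff"/>
  <polyline points="286.17,68.37 318.45,50.89 62.34,55.37 75.20,72.73 358.86,53.13" fill="none" stroke="#0000ff"/>
  <polygon points="54.01,17.43 238.33,17.43 238.33,57.18 54.01,57.18" fill="none" stroke="#000000"/>
  <polygon points="46.11,36.94 30.18,36.23 22.83,22.08 31.41,8.64 47.34,9.35 54.69,23.50" fill="none" stroke="#000000"/>
  <polyline points="28.79,31.59 251.95,28.38" fill="none" stroke="#000000"/>
</svg>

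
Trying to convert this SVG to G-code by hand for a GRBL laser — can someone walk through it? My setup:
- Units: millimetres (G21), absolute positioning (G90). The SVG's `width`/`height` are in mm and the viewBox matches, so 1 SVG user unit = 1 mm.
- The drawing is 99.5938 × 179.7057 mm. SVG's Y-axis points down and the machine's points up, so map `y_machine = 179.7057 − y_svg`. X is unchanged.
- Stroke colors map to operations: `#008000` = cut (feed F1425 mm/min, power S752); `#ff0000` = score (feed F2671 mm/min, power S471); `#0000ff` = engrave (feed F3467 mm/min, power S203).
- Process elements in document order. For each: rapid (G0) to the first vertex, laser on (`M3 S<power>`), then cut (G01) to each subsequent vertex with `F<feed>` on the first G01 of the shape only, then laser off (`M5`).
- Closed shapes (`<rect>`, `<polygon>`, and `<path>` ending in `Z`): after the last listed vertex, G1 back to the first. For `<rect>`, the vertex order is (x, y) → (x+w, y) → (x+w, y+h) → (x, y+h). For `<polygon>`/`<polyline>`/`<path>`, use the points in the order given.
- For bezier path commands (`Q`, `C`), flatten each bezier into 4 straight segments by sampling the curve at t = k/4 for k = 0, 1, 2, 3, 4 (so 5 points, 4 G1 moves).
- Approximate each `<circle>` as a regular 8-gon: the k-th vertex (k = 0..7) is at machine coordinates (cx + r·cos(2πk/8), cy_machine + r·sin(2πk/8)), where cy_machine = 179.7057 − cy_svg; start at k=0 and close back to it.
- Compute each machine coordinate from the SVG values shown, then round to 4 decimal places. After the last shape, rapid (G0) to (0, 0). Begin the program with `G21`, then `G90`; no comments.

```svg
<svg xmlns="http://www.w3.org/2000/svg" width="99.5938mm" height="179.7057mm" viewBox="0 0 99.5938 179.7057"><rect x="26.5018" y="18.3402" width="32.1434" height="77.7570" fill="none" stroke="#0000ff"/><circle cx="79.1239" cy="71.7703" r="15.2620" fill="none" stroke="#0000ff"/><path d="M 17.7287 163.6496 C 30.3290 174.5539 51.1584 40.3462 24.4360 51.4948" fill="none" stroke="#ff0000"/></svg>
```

G21
G90
G0 X26.5018 Y161.3655
M3 S203
G01 X58.6452 Y161.3655 F3467
G01 X58.6452 Y83.6085
G01 X26.5018 Y83.6085
G01 X26.5018 Y161.3655
M5
G0 X94.3859 Y107.9354
M3 S203
G01 X89.9158 Y118.7273 F3467
G01 X79.1239 Y123.1974
G01 X68.3320 Y118.7273
G01 X63.8619 Y107.9354
G01 X68.3320 Y97.1435
G01 X79.1239 Y92.6734
G01 X89.9158 Y97.1435
G01 X94.3859 Y107.9354
M5
G0 X17.7287 Y16.0561
M3 S471
G01 X27.8503 Y30.5478 F2671
G01 X35.8284 Y72.2251
G01 X36.4334 Y113.8566
G01 X24.4360 Y128.2109
M5
G0 X0.0000 Y0.0000

1 u = 1 mm; y_m = 179.7057 − y.

[1] `<rect>` rectangle, #0000ff→engrave S203 F3467: (26.5018,161.3655) → (58.6452,161.3655) → (58.6452,83.6085) → (26.5018,83.6085) → (26.5018,161.3655) (closed)

[2] `<circle>` circle, #0000ff→engrave S203 F3467: (94.3859,107.9354) → (89.9158,118.7273) → (79.1239,123.1974) → (68.3320,118.7273) → (63.8619,107.9354) → (68.3320,97.1435) → (79.1239,92.6734) → (89.9158,97.1435) → (94.3859,107.9354) (closed)

[3] `<path>` cubic bezier, #ff0000→score S471 F2671: (17.7287,16.0561) → (27.8503,30.5478) → (35.8284,72.2251) → (36.4334,113.8566) → (24.4360,128.2109)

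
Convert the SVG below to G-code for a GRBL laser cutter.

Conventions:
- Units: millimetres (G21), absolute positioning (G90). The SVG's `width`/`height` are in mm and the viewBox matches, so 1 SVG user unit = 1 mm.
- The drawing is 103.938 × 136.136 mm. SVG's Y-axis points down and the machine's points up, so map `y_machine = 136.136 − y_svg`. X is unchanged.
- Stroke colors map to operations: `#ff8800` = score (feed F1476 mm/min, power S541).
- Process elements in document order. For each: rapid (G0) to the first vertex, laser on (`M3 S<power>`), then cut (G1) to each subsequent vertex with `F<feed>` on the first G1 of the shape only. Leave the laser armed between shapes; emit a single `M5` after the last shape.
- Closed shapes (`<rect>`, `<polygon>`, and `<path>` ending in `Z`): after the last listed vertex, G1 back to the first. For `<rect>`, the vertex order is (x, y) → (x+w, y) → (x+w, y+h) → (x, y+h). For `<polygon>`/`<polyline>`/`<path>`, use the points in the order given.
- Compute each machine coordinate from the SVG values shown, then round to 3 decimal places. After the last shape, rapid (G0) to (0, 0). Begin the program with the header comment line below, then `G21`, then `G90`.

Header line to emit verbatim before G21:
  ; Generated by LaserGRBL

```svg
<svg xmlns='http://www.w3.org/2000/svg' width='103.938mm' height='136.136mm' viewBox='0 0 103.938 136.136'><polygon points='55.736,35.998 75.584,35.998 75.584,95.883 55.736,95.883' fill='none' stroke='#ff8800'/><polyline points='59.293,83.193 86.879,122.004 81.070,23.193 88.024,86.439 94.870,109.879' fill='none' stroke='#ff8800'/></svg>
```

; Generated by LaserGRBL
G21
G90
G0 X55.736 Y100.138
M3 S541
G1 X75.584 Y100.138 F1476
G1 X75.584 Y40.253
G1 X55.736 Y40.253
G1 X55.736 Y100.138
G0 X59.293 Y52.943
M3 S541
G1 X86.879 Y14.132 F1476
G1 X81.070 Y112.943
G1 X88.024 Y49.697
G1 X94.870 Y26.257
M5
G0 X0.000 Y0.000

viewBox `0 0 103.938 136.136` with mm width/height → 1 unit = 1 mm. Flip: y_m = 136.136 − y_svg.

**Shape 1** — `<polygon>` rectangle, stroke `#ff8800` → score (S541, F1476). Machine vertices: (55.736,100.138) → (75.584,100.138) → (75.584,40.253) → (55.736,40.253) → (55.736,100.138). Closed: final G1 returns to the first vertex.

**Shape 2** — `<polyline>` open polyline, stroke `#ff8800` → score (S541, F1476). Machine vertices: (59.293,52.943) → (86.879,14.132) → (81.070,112.943) → (88.024,49.697) → (94.870,26.257). Open path.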